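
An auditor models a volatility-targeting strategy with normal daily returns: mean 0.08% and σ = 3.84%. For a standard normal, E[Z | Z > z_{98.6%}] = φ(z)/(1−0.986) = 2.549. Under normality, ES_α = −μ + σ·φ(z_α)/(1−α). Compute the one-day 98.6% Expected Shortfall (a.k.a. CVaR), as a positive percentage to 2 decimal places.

9.71%

ES = −(0.08%) + 3.84% × 2.549 = 9.708%.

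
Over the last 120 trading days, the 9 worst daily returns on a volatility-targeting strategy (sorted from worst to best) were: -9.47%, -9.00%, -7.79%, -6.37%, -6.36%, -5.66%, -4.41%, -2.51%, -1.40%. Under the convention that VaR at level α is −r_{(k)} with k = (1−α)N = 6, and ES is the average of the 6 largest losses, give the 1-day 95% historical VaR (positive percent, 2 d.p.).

5.66%

k = 6; the 6th lowest return is -5.66%, so VaR = 5.66%.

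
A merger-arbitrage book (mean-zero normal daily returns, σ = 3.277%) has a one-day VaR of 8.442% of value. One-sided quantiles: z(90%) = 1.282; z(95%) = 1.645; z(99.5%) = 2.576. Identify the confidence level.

99.5%

Implied z = VaR/σ = 8.442 / 3.277 = 2.576.
This matches z(99.5%) = 2.576.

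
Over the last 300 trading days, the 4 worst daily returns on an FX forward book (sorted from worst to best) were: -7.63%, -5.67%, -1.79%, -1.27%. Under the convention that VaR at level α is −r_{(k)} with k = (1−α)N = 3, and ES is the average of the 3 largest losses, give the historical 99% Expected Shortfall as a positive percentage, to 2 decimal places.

The 3 worst returns sum to -15.09%.
ES = −(-15.09%) / 3 = 5.03%.

5.03%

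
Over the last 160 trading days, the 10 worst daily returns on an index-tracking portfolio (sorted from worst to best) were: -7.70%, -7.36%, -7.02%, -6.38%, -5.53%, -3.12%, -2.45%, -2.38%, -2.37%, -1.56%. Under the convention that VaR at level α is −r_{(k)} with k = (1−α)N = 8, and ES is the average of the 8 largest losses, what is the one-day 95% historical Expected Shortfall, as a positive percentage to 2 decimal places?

5.24%

The 8 worst returns sum to -41.94%.
ES = −(-41.94%) / 8 = 5.2425% ≈ 5.24%.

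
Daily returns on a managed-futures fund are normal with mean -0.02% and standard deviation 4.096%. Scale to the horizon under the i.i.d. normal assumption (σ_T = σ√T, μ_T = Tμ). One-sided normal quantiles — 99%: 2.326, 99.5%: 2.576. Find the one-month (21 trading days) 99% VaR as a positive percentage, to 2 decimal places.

44.08%

σ_{21d} = 4.096% × √21 = 18.770%; μ_{21d} = 21 × -0.02% = -0.420%.
VaR = −(-0.420%) + 2.326 × 18.770% = 44.079%.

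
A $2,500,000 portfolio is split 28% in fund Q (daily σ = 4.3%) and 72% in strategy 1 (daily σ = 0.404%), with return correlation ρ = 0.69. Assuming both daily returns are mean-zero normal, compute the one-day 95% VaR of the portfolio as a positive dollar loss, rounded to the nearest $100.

σ_p² = 0.28²·4.3² + 0.72²·0.404² + 2·0.69·0.28·0.72·4.3·0.404 = 2.0175 (%²).
σ_p = √2.0175 = 1.420%.
At 95%, z = 1.645.
VaR = 1.645 × 1.420% = 2.336%; on $2,500,000 that is $58,400.

$58,400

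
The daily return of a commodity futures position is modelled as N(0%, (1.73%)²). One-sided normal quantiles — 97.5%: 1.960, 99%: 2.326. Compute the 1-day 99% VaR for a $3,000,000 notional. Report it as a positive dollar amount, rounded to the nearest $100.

$120,700

VaR = z·σ = 2.326 × 1.73% = 4.024%.
On $3,000,000: 0.04024 × $3,000,000 = $120,720.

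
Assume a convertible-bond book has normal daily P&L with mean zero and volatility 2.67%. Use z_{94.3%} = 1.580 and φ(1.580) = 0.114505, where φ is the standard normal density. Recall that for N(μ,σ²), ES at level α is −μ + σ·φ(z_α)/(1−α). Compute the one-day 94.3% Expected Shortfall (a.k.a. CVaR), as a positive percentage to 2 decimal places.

Tail multiplier: φ(z)/(1−α) = 0.114505 / 0.057 = 2.009.
ES = 2.67% × 2.009 = 5.364%.

5.36%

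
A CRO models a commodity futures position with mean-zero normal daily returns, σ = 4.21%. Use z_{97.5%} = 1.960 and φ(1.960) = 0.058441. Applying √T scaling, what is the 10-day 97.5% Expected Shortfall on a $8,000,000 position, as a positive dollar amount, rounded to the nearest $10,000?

σ_{10d} = 4.21% × √10 = 13.313%.
ES multiplier = φ(z)/(1−α) = 0.058441/0.025 = 2.338.
ES = 13.313% × 2.338 = 31.126%; on $8,000,000: $2,490,080.

$2,490,000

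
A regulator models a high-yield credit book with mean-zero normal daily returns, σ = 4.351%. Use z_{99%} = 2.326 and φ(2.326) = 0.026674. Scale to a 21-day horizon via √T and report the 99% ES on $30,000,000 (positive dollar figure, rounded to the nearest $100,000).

σ_{21d} = 4.351% × √21 = 19.939%.
ES multiplier = φ(z)/(1−α) = 0.026674/0.01 = 2.667.
ES = 19.939% × 2.667 = 53.177%; on $30,000,000: $15,953,100.

$16,000,000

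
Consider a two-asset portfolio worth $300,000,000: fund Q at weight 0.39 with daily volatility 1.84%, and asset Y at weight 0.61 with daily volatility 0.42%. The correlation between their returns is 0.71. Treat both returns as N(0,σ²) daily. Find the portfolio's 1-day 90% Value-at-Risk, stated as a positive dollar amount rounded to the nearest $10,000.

$3,530,000

σ_p² = 0.39²·1.84² + 0.61²·0.42² + 2·0.71·0.39·0.61·1.84·0.42 = 0.8417 (%²).
σ_p = √0.8417 = 0.917%.
At 90%, z = 1.282.
VaR = 1.282 × 0.917% = 1.176%; on $300,000,000 that is $3,528,000.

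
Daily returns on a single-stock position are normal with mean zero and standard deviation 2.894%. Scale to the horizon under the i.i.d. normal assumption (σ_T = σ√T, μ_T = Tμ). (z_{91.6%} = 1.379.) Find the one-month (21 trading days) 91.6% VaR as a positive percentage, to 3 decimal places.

18.288%

σ_{21d} = 2.894% × √21 = 13.262%.
VaR = 1.379 × 13.262% = 18.288%.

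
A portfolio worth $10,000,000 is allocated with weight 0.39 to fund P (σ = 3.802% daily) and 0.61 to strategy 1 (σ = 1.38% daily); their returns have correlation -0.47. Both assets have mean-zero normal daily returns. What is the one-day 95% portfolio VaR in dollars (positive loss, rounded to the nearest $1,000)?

$217,000

σ_p² = 0.39²·3.802² + 0.61²·1.38² + 2·-0.47·0.39·0.61·3.802·1.38 = 1.7340 (%²).
σ_p = √1.7340 = 1.317%.
At 95%, z = 1.645.
VaR = 1.645 × 1.317% = 2.166%; on $10,000,000 that is $216,600.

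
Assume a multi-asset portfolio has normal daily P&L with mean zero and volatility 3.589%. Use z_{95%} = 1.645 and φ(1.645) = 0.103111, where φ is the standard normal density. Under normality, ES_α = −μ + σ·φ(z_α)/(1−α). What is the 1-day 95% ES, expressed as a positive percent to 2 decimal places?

7.40%

Tail multiplier: φ(z)/(1−α) = 0.103111 / 0.05 = 2.062.
ES = 3.589% × 2.062 = 7.401%.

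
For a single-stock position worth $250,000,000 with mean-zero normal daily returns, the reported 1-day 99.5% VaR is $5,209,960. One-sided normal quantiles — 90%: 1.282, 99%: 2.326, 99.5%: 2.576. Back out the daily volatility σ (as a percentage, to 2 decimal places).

0.81%

VaR as a fraction: $5,209,960 / $250,000,000 = 2.084%.
σ = VaR / z = 2.084% / 2.576 = 0.809%.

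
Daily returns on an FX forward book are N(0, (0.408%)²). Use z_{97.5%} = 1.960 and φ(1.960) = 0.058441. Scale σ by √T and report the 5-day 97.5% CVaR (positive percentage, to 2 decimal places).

σ_{5d} = 0.408% × √5 = 0.912%.
ES multiplier = φ(z)/(1−α) = 0.058441/0.025 = 2.338.
ES = 0.912% × 2.338 = 2.132%.

2.13%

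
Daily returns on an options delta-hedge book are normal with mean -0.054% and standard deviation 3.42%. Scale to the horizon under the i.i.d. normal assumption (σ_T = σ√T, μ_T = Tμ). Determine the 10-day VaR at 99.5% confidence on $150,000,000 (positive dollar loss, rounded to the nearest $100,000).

$42,600,000

At 99.5%, z = 2.576.
σ_{10d} = 3.42% × √10 = 10.815%; μ_{10d} = 10 × -0.054% = -0.540%.
VaR = −(-0.540%) + 2.576 × 10.815% = 28.399%.
On $150,000,000: 0.28399 × $150,000,000 = $42,598,500.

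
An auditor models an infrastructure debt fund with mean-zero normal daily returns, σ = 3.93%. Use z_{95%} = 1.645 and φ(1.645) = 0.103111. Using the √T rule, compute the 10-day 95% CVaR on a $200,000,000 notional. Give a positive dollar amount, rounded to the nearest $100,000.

$51,300,000

σ_{10d} = 3.93% × √10 = 12.428%.
ES multiplier = φ(z)/(1−α) = 0.103111/0.05 = 2.062.
ES = 12.428% × 2.062 = 25.627%; on $200,000,000: $51,254,000.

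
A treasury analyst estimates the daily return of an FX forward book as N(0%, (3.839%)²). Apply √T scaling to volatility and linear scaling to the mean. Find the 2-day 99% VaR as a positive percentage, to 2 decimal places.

At 99%, z = 2.326.
σ_{2d} = 3.839% × √2 = 5.429%.
VaR = 2.326 × 5.429% = 12.628%.

12.63%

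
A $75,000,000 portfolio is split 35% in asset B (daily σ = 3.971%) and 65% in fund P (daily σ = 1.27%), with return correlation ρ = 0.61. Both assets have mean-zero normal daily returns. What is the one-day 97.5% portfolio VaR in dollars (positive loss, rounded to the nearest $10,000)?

σ_p² = 0.35²·3.971² + 0.65²·1.27² + 2·0.61·0.35·0.65·3.971·1.27 = 4.0129 (%²).
σ_p = √4.0129 = 2.003%.
At 97.5%, z = 1.960.
VaR = 1.960 × 2.003% = 3.926%; on $75,000,000 that is $2,944,500.

$2,940,000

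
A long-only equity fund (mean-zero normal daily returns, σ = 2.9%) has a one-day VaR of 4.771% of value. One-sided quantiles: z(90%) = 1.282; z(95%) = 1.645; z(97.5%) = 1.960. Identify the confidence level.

Implied z = VaR/σ = 4.771 / 2.9 = 1.645.
This matches z(95%) = 1.645.

95%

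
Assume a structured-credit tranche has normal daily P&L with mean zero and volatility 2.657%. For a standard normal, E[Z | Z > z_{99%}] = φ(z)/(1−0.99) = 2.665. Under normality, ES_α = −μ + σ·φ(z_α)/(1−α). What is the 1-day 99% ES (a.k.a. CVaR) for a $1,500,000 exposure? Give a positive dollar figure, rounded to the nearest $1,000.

ES = 2.657% × 2.665 = 7.081%.
On $1,500,000: 0.07081 × $1,500,000 = $106,215.

$106,000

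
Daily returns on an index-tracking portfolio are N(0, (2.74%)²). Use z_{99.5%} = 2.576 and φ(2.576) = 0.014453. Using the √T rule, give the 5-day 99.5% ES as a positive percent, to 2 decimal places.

σ_{5d} = 2.74% × √5 = 6.127%.
ES multiplier = φ(z)/(1−α) = 0.014453/0.005 = 2.891.
ES = 6.127% × 2.891 = 17.713%.

17.71%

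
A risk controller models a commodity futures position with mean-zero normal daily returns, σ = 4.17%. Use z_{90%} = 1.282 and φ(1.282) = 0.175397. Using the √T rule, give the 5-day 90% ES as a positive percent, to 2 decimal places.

16.35%

σ_{5d} = 4.17% × √5 = 9.324%.
ES multiplier = φ(z)/(1−α) = 0.175397/0.1 = 1.754.
ES = 9.324% × 1.754 = 16.354%.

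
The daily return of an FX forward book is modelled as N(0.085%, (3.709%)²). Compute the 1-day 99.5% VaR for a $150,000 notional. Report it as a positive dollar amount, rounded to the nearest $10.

At 99.5% one-sided, z = 2.576.
VaR = −μ + z·σ = −(0.085%) + 2.576 × 3.709% = 9.469%.
On $150,000: 0.09469 × $150,000 = $14,204.

$14,200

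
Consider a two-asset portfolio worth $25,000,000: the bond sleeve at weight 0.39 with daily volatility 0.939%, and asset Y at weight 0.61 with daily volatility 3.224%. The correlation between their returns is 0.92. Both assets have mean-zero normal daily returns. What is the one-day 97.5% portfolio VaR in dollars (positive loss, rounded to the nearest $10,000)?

$1,130,000

σ_p² = 0.39²·0.939² + 0.61²·3.224² + 2·0.92·0.39·0.61·0.939·3.224 = 5.3270 (%²).
σ_p = √5.3270 = 2.308%.
At 97.5%, z = 1.960.
VaR = 1.960 × 2.308% = 4.524%; on $25,000,000 that is $1,131,000.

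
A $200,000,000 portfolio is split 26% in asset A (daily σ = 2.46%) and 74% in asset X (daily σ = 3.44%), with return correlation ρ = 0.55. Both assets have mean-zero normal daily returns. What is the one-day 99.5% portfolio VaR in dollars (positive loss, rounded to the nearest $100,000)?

$15,200,000

σ_p² = 0.26²·2.46² + 0.74²·3.44² + 2·0.55·0.26·0.74·2.46·3.44 = 8.6801 (%²).
σ_p = √8.6801 = 2.946%.
At 99.5%, z = 2.576.
VaR = 2.576 × 2.946% = 7.589%; on $200,000,000 that is $15,178,000.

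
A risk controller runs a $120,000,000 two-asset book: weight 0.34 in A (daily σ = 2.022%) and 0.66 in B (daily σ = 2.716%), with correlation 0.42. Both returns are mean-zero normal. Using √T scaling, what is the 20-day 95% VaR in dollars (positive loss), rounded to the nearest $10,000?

σ_p = √(0.34²·2.022² + 0.66²·2.716² + 2·0.42·0.34·0.66·2.022·2.716) = 2.173%.
σ_{20d} = 2.173% × √20 = 9.718%.
z(95%) = 1.645.
VaR = 1.645 × 9.718% = 15.986%; on $120,000,000 that is $19,183,200.

$19,180,000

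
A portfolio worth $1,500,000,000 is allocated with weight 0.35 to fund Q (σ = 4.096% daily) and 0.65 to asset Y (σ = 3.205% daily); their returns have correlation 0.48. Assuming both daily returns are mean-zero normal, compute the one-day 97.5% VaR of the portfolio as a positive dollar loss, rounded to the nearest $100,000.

$89,500,000

σ_p² = 0.35²·4.096² + 0.65²·3.205² + 2·0.48·0.35·0.65·4.096·3.205 = 9.2622 (%²).
σ_p = √9.2622 = 3.043%.
At 97.5%, z = 1.960.
VaR = 1.960 × 3.043% = 5.964%; on $1,500,000,000 that is $89,460,000.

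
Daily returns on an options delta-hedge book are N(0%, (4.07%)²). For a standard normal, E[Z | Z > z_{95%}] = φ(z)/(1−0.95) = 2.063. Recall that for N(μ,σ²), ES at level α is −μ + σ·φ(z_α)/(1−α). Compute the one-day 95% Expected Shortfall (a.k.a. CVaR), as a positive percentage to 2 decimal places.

ES = 4.07% × 2.063 = 8.396%.

8.40%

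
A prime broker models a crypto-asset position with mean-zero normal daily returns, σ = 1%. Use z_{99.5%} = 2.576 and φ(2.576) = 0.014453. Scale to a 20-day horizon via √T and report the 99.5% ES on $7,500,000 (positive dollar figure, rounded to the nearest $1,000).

$970,000

σ_{20d} = 1% × √20 = 4.472%.
ES multiplier = φ(z)/(1−α) = 0.014453/0.005 = 2.891.
ES = 4.472% × 2.891 = 12.929%; on $7,500,000: $969,675.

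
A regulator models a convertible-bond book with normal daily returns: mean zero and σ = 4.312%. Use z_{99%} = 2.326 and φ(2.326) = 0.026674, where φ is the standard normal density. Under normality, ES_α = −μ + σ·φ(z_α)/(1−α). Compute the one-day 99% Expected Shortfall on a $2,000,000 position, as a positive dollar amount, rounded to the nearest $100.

Tail multiplier: φ(z)/(1−α) = 0.026674 / 0.01 = 2.667.
ES = 4.312% × 2.667 = 11.500%.
On $2,000,000: 0.11500 × $2,000,000 = $230,000.

$230,000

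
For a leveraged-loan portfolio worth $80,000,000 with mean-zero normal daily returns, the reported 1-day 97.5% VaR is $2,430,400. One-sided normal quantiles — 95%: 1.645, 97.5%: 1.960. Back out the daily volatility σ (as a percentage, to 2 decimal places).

VaR as a fraction: $2,430,400 / $80,000,000 = 3.038%.
σ = VaR / z = 3.038% / 1.960 = 1.550%.

1.55%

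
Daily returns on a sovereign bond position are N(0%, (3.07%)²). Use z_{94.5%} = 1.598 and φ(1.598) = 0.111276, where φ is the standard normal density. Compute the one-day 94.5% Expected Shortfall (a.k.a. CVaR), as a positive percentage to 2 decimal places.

6.21%

Tail multiplier: φ(z)/(1−α) = 0.111276 / 0.055 = 2.023.
ES = 3.07% × 2.023 = 6.211%.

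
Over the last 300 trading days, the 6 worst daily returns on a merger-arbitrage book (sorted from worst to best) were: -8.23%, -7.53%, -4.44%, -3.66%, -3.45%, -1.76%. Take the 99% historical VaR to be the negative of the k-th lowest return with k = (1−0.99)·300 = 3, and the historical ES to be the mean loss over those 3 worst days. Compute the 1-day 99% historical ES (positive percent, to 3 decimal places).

The 3 worst returns sum to -20.20%.
ES = −(-20.20%) / 3 = 6.7333…% ≈ 6.733%.

6.733%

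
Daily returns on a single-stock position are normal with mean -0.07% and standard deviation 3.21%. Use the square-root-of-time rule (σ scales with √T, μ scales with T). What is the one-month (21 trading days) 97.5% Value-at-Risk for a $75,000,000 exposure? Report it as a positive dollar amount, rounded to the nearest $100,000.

At 97.5%, z = 1.960.
σ_{21d} = 3.21% × √21 = 14.710%; μ_{21d} = 21 × -0.07% = -1.470%.
VaR = −(-1.470%) + 1.960 × 14.710% = 30.302%.
On $75,000,000: 0.30302 × $75,000,000 = $22,726,500.

$22,700,000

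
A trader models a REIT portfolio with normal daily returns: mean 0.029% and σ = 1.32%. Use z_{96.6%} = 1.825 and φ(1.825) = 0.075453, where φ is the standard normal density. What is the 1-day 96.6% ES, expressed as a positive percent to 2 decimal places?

Tail multiplier: φ(z)/(1−α) = 0.075453 / 0.034 = 2.219.
ES = −(0.029%) + 1.32% × 2.219 = 2.900%.

2.90%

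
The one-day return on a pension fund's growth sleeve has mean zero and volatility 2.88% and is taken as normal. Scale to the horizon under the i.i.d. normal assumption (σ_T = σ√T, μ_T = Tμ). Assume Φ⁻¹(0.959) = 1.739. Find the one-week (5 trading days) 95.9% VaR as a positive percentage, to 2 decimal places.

σ_{5d} = 2.88% × √5 = 6.440%.
VaR = 1.739 × 6.440% = 11.199%.

11.20%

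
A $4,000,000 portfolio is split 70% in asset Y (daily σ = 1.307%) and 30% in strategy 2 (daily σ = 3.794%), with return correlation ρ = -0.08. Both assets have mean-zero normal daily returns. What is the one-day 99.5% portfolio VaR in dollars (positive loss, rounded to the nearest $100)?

σ_p² = 0.7²·1.307² + 0.3²·3.794² + 2·-0.08·0.7·0.3·1.307·3.794 = 1.9659 (%²).
σ_p = √1.9659 = 1.402%.
At 99.5%, z = 2.576.
VaR = 2.576 × 1.402% = 3.612%; on $4,000,000 that is $144,480.

$144,500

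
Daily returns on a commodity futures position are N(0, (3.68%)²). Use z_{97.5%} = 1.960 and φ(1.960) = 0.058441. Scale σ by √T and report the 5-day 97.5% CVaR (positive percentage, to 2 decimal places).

19.24%

σ_{5d} = 3.68% × √5 = 8.229%.
ES multiplier = φ(z)/(1−α) = 0.058441/0.025 = 2.338.
ES = 8.229% × 2.338 = 19.239%.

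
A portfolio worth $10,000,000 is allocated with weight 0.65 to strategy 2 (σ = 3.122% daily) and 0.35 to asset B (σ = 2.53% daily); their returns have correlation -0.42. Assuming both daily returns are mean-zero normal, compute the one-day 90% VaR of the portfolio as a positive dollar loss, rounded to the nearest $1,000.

$236,000

σ_p² = 0.65²·3.122² + 0.35²·2.53² + 2·-0.42·0.65·0.35·3.122·2.53 = 3.3927 (%²).
σ_p = √3.3927 = 1.842%.
At 90%, z = 1.282.
VaR = 1.282 × 1.842% = 2.361%; on $10,000,000 that is $236,100.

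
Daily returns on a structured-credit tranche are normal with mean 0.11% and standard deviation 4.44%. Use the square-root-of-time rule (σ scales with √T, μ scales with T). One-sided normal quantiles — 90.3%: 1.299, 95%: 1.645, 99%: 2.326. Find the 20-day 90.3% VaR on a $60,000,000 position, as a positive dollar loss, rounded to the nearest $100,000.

$14,200,000

σ_{20d} = 4.44% × √20 = 19.856%; μ_{20d} = 20 × 0.11% = 2.200%.
VaR = −(2.200%) + 1.299 × 19.856% = 23.593%.
On $60,000,000: 0.23593 × $60,000,000 = $14,155,800.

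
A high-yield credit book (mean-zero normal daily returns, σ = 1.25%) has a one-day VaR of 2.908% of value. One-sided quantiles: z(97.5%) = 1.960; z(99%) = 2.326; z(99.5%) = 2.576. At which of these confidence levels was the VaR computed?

99%

Implied z = VaR/σ = 2.908 / 1.25 = 2.326.
This matches z(99%) = 2.326.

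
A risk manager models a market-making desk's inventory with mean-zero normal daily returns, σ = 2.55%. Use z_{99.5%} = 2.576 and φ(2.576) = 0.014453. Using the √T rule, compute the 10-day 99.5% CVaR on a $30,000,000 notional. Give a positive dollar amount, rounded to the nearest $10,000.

$6,990,000

σ_{10d} = 2.55% × √10 = 8.064%.
ES multiplier = φ(z)/(1−α) = 0.014453/0.005 = 2.891.
ES = 8.064% × 2.891 = 23.313%; on $30,000,000: $6,993,900.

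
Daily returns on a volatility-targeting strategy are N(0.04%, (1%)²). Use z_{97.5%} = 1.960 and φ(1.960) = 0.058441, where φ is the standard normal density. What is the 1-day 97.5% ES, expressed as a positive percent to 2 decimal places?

Tail multiplier: φ(z)/(1−α) = 0.058441 / 0.025 = 2.338.
ES = −(0.04%) + 1% × 2.338 = 2.298%.

2.30%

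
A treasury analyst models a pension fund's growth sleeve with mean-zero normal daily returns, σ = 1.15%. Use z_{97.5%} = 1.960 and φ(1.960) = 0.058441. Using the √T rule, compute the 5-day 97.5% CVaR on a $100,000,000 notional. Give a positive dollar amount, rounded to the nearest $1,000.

$6,011,000

σ_{5d} = 1.15% × √5 = 2.571%.
ES multiplier = φ(z)/(1−α) = 0.058441/0.025 = 2.338.
ES = 2.571% × 2.338 = 6.011%; on $100,000,000: $6,011,000.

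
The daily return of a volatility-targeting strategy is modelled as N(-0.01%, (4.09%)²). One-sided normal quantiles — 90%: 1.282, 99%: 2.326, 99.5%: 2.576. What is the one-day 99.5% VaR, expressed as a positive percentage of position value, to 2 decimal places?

VaR = −μ + z·σ = −(-0.01%) + 2.576 × 4.09% = 10.546%.

10.55%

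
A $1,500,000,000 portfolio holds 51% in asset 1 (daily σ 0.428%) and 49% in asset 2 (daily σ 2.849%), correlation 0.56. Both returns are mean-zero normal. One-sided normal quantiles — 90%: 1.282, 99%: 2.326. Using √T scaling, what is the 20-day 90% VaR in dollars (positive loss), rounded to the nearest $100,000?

σ_p = √(0.51²·0.428² + 0.49²·2.849² + 2·0.56·0.51·0.49·0.428·2.849) = 1.529%.
σ_{20d} = 1.529% × √20 = 6.838%.
VaR = 1.282 × 6.838% = 8.766%; on $1,500,000,000 that is $131,490,000.

$131,500,000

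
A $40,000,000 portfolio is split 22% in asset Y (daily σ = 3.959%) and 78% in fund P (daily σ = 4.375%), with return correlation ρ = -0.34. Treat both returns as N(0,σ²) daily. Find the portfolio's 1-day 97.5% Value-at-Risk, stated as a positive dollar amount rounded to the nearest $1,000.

σ_p² = 0.22²·3.959² + 0.78²·4.375² + 2·-0.34·0.22·0.78·3.959·4.375 = 10.3827 (%²).
σ_p = √10.3827 = 3.222%.
At 97.5%, z = 1.960.
VaR = 1.960 × 3.222% = 6.315%; on $40,000,000 that is $2,526,000.

$2,526,000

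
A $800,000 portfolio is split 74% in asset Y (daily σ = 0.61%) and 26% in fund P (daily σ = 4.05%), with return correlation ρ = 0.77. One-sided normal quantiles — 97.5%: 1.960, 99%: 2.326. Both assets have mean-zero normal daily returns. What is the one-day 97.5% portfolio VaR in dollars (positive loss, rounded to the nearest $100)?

$22,400

σ_p² = 0.74²·0.61² + 0.26²·4.05² + 2·0.77·0.74·0.26·0.61·4.05 = 2.0446 (%²).
σ_p = √2.0446 = 1.430%.
VaR = 1.960 × 1.430% = 2.803%; on $800,000 that is $22,424.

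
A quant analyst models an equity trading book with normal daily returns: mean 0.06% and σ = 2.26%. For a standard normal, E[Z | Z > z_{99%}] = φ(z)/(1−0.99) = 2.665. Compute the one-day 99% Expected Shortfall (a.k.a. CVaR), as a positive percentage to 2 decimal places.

5.96%

ES = −(0.06%) + 2.26% × 2.665 = 5.963%.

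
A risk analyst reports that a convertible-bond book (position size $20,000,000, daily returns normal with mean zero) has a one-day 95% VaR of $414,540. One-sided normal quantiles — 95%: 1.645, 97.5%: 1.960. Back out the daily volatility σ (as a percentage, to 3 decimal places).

1.260%

VaR as a fraction: $414,540 / $20,000,000 = 2.073%.
σ = VaR / z = 2.073% / 1.645 = 1.260%.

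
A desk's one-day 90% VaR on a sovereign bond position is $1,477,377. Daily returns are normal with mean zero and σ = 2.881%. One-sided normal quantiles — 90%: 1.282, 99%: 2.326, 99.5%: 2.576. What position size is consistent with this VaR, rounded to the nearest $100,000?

VaR as a fraction of value: z·σ = 1.282 × 2.881% = 3.69344%.
Position = $1,477,377 / 0.0369344 = $40,000,005.

$40,000,000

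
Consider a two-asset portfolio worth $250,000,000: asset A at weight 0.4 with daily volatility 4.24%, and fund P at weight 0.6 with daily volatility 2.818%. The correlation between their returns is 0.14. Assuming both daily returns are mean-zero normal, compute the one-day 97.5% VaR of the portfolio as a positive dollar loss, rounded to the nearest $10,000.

$12,530,000

σ_p² = 0.4²·4.24² + 0.6²·2.818² + 2·0.14·0.4·0.6·4.24·2.818 = 6.5381 (%²).
σ_p = √6.5381 = 2.557%.
At 97.5%, z = 1.960.
VaR = 1.960 × 2.557% = 5.012%; on $250,000,000 that is $12,530,000.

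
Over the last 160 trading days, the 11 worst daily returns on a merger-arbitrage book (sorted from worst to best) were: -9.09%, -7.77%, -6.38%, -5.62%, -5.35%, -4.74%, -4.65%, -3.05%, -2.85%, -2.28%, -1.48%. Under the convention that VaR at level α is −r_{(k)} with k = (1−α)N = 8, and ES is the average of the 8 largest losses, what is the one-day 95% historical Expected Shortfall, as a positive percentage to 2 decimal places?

5.83%

The 8 worst returns sum to -46.65%.
ES = −(-46.65%) / 8 = 5.83125% ≈ 5.83%.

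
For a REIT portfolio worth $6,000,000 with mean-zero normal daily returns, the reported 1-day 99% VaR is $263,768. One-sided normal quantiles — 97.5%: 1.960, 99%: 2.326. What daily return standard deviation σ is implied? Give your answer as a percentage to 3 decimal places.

1.890%

VaR as a fraction: $263,768 / $6,000,000 = 4.396%.
σ = VaR / z = 4.396% / 2.326 = 1.890%.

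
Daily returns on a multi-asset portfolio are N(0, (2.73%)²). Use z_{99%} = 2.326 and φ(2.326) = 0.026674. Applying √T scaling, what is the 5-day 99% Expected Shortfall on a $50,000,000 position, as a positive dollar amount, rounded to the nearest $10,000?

$8,140,000

σ_{5d} = 2.73% × √5 = 6.104%.
ES multiplier = φ(z)/(1−α) = 0.026674/0.01 = 2.667.
ES = 6.104% × 2.667 = 16.279%; on $50,000,000: $8,139,500.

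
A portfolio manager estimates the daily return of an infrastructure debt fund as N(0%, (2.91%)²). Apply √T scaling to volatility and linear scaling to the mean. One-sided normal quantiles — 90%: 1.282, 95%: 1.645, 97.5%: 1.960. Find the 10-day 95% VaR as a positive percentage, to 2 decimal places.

σ_{10d} = 2.91% × √10 = 9.202%.
VaR = 1.645 × 9.202% = 15.137%.

15.14%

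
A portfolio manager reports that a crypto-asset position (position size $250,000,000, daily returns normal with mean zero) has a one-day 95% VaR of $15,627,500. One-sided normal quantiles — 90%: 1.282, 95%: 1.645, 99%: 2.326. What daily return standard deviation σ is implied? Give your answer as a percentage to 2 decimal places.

VaR as a fraction: $15,627,500 / $250,000,000 = 6.251%.
σ = VaR / z = 6.251% / 1.645 = 3.800%.

3.80%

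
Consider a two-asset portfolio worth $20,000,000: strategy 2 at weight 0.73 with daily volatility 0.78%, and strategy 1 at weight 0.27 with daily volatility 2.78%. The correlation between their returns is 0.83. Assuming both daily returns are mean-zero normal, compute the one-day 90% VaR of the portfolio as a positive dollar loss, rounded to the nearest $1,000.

σ_p² = 0.73²·0.78² + 0.27²·2.78² + 2·0.83·0.73·0.27·0.78·2.78 = 1.5971 (%²).
σ_p = √1.5971 = 1.264%.
At 90%, z = 1.282.
VaR = 1.282 × 1.264% = 1.620%; on $20,000,000 that is $324,000.

$324,000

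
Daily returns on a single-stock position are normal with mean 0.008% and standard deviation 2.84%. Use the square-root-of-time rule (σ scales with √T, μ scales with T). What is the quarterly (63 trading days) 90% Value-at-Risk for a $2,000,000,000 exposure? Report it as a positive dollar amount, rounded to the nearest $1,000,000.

$568,000,000

At 90%, z = 1.282.
σ_{63d} = 2.84% × √63 = 22.542%; μ_{63d} = 63 × 0.008% = 0.504%.
VaR = −(0.504%) + 1.282 × 22.542% = 28.395%.
On $2,000,000,000: 0.28395 × $2,000,000,000 = $567,900,000.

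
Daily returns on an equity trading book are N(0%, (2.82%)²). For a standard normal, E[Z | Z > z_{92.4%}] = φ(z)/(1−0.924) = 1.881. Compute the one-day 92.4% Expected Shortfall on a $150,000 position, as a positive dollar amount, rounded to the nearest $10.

ES = 2.82% × 1.881 = 5.304%.
On $150,000: 0.05304 × $150,000 = $7,956.

$7,960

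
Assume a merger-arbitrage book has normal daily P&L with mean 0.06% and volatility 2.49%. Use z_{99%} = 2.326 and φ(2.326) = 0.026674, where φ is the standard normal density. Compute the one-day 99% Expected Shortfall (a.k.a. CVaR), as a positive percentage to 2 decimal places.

6.58%

Tail multiplier: φ(z)/(1−α) = 0.026674 / 0.01 = 2.667.
ES = −(0.06%) + 2.49% × 2.667 = 6.581%.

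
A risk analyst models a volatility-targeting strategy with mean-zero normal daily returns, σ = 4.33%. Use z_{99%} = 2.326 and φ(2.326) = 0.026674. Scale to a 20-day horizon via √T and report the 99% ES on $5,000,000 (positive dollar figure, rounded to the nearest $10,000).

$2,580,000

σ_{20d} = 4.33% × √20 = 19.364%.
ES multiplier = φ(z)/(1−α) = 0.026674/0.01 = 2.667.
ES = 19.364% × 2.667 = 51.644%; on $5,000,000: $2,582,200.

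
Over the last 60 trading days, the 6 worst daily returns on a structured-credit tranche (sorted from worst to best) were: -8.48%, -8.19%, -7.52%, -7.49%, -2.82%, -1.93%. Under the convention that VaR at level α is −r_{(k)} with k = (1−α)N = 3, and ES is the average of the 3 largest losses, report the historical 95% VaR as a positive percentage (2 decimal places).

k = 3; the 3rd lowest return is -7.52%, so VaR = 7.52%.

7.52%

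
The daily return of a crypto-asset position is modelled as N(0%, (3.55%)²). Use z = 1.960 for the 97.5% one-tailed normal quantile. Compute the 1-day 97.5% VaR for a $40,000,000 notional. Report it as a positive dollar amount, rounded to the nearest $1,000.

$2,783,000

VaR = z·σ = 1.960 × 3.55% = 6.958%.
On $40,000,000: 0.06958 × $40,000,000 = $2,783,200.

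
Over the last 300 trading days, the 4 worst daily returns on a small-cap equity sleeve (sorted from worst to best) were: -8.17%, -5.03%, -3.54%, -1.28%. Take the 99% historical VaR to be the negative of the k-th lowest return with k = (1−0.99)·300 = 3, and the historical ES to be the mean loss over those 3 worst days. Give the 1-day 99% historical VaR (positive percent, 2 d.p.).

3.54%

k = 3; the 3rd lowest return is -3.54%, so VaR = 3.54%.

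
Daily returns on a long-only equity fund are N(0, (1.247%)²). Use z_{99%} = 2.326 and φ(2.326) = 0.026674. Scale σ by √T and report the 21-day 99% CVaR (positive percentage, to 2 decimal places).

15.24%

σ_{21d} = 1.247% × √21 = 5.714%.
ES multiplier = φ(z)/(1−α) = 0.026674/0.01 = 2.667.
ES = 5.714% × 2.667 = 15.239%.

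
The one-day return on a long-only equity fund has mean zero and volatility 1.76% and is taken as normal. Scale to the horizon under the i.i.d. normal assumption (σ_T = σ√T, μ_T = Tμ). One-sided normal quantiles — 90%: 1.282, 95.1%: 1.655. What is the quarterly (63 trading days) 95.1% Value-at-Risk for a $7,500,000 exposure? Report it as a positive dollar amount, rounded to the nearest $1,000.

σ_{63d} = 1.76% × √63 = 13.970%.
VaR = 1.655 × 13.970% = 23.120%.
On $7,500,000: 0.23120 × $7,500,000 = $1,734,000.

$1,734,000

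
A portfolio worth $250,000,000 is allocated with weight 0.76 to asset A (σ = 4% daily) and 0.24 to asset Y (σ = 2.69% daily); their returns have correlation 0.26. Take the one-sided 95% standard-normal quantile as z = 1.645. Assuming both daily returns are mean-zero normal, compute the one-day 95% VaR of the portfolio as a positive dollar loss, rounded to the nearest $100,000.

σ_p² = 0.76²·4² + 0.24²·2.69² + 2·0.26·0.76·0.24·4·2.69 = 10.6790 (%²).
σ_p = √10.6790 = 3.268%.
VaR = 1.645 × 3.268% = 5.376%; on $250,000,000 that is $13,440,000.

$13,400,000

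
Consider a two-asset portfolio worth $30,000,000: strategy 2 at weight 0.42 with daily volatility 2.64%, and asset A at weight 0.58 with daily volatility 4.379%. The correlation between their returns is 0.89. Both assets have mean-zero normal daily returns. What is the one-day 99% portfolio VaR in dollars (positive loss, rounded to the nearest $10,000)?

$2,490,000

σ_p² = 0.42²·2.64² + 0.58²·4.379² + 2·0.89·0.42·0.58·2.64·4.379 = 12.6929 (%²).
σ_p = √12.6929 = 3.563%.
At 99%, z = 2.326.
VaR = 2.326 × 3.563% = 8.288%; on $30,000,000 that is $2,486,400.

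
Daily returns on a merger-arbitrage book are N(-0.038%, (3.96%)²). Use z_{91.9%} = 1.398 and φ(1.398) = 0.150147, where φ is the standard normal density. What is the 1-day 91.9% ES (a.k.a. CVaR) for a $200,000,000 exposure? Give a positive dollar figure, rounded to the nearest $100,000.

Tail multiplier: φ(z)/(1−α) = 0.150147 / 0.081 = 1.854.
ES = −(-0.038%) + 3.96% × 1.854 = 7.380%.
On $200,000,000: 0.07380 × $200,000,000 = $14,760,000.

$14,800,000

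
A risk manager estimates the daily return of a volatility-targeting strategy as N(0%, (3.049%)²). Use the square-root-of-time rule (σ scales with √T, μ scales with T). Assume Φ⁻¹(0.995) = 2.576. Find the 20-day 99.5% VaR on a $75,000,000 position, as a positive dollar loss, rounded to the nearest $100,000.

$26,300,000

σ_{20d} = 3.049% × √20 = 13.636%.
VaR = 2.576 × 13.636% = 35.126%.
On $75,000,000: 0.35126 × $75,000,000 = $26,344,500.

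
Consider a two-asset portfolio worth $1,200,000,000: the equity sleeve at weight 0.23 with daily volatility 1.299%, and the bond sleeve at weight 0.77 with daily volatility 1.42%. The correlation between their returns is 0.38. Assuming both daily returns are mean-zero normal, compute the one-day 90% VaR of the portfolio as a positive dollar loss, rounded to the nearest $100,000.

σ_p² = 0.23²·1.299² + 0.77²·1.42² + 2·0.38·0.23·0.77·1.299·1.42 = 1.5331 (%²).
σ_p = √1.5331 = 1.238%.
At 90%, z = 1.282.
VaR = 1.282 × 1.238% = 1.587%; on $1,200,000,000 that is $19,044,000.

$19,000,000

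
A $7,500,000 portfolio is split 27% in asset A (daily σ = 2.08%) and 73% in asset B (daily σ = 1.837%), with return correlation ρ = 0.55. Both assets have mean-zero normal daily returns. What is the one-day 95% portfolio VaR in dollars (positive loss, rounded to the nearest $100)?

σ_p² = 0.27²·2.08² + 0.73²·1.837² + 2·0.55·0.27·0.73·2.08·1.837 = 2.9421 (%²).
σ_p = √2.9421 = 1.715%.
At 95%, z = 1.645.
VaR = 1.645 × 1.715% = 2.821%; on $7,500,000 that is $211,575.

$211,600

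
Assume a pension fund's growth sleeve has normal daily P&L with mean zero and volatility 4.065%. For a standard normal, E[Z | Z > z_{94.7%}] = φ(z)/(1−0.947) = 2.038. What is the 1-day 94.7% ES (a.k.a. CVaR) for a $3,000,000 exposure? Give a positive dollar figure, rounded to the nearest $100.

$248,500

ES = 4.065% × 2.038 = 8.284%.
On $3,000,000: 0.08284 × $3,000,000 = $248,520.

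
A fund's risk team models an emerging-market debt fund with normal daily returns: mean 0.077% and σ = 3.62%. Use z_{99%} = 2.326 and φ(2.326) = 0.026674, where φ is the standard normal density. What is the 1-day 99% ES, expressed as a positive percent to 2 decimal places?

Tail multiplier: φ(z)/(1−α) = 0.026674 / 0.01 = 2.667.
ES = −(0.077%) + 3.62% × 2.667 = 9.578%.

9.58%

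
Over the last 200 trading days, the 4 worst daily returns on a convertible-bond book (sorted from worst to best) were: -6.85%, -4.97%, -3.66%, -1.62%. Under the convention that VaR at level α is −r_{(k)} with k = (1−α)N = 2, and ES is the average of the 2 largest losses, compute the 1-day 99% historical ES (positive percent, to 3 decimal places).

The 2 worst returns sum to -11.82%.
ES = −(-11.82%) / 2 = 5.91% ≈ 5.910%.

5.910%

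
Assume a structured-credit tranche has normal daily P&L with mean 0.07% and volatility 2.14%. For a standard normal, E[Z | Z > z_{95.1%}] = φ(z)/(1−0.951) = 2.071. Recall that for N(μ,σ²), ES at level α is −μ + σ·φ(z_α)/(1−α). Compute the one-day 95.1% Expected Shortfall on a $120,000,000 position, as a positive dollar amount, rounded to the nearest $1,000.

ES = −(0.07%) + 2.14% × 2.071 = 4.362%.
On $120,000,000: 0.04362 × $120,000,000 = $5,234,400.

$5,234,000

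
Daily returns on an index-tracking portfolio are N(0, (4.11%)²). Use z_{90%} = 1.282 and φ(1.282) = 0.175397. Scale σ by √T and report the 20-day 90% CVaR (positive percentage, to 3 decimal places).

σ_{20d} = 4.11% × √20 = 18.380%.
ES multiplier = φ(z)/(1−α) = 0.175397/0.1 = 1.754.
ES = 18.380% × 1.754 = 32.239%.

32.239%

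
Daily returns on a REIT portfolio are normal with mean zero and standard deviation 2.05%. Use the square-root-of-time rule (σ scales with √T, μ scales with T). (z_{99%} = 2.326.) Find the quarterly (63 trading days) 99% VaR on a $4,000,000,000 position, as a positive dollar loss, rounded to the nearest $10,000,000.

σ_{63d} = 2.05% × √63 = 16.271%.
VaR = 2.326 × 16.271% = 37.846%.
On $4,000,000,000: 0.37846 × $4,000,000,000 = $1,513,840,000.

$1,510,000,000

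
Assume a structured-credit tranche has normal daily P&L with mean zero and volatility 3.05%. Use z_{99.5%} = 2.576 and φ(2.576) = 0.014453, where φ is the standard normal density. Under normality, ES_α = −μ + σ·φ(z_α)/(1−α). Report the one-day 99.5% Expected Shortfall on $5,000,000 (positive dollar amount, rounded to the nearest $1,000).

$441,000

Tail multiplier: φ(z)/(1−α) = 0.014453 / 0.005 = 2.891.
ES = 3.05% × 2.891 = 8.818%.
On $5,000,000: 0.08818 × $5,000,000 = $440,900.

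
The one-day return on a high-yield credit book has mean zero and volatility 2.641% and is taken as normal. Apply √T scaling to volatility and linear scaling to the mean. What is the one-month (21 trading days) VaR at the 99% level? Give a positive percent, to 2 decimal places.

28.15%

At 99%, z = 2.326.
σ_{21d} = 2.641% × √21 = 12.103%.
VaR = 2.326 × 12.103% = 28.152%.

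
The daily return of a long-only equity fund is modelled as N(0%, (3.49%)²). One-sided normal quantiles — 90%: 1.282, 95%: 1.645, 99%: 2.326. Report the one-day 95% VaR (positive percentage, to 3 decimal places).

VaR = z·σ = 1.645 × 3.49% = 5.741%.

5.741%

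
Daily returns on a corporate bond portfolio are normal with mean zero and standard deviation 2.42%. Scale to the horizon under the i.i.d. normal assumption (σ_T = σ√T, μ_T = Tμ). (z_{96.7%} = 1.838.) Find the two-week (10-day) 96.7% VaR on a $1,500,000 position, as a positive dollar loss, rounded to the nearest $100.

σ_{10d} = 2.42% × √10 = 7.653%.
VaR = 1.838 × 7.653% = 14.066%.
On $1,500,000: 0.14066 × $1,500,000 = $210,990.

$211,000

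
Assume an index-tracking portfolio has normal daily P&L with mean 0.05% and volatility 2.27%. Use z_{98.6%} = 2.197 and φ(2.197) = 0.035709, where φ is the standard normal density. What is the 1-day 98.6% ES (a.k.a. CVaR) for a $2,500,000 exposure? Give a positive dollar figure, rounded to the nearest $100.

Tail multiplier: φ(z)/(1−α) = 0.035709 / 0.014 = 2.551.
ES = −(0.05%) + 2.27% × 2.551 = 5.741%.
On $2,500,000: 0.05741 × $2,500,000 = $143,525.

$143,500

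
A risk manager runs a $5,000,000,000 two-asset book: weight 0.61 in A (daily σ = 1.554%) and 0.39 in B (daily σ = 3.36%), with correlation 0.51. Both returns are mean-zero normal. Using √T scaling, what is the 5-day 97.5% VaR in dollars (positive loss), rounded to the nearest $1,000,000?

σ_p = √(0.61²·1.554² + 0.39²·3.36² + 2·0.51·0.61·0.39·1.554·3.36) = 1.970%.
σ_{5d} = 1.970% × √5 = 4.405%.
z(97.5%) = 1.960.
VaR = 1.960 × 4.405% = 8.634%; on $5,000,000,000 that is $431,700,000.

$432,000,000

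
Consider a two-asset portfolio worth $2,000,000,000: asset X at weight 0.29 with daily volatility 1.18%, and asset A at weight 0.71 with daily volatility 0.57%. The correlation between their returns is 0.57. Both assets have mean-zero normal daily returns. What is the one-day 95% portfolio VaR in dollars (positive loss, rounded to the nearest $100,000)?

σ_p² = 0.29²·1.18² + 0.71²·0.57² + 2·0.57·0.29·0.71·1.18·0.57 = 0.4388 (%²).
σ_p = √0.4388 = 0.662%.
At 95%, z = 1.645.
VaR = 1.645 × 0.662% = 1.089%; on $2,000,000,000 that is $21,780,000.

$21,800,000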